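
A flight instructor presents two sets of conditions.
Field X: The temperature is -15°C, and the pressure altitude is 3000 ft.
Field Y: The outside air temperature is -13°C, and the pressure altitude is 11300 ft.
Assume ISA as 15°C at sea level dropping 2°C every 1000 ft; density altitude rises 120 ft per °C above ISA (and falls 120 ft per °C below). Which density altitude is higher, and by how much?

Field Y by 10532 ft

Field X: ISA temp = 9°C, deviation -24°C, DA = 3000 + 120 × (-24) = 120 ft.
Field Y: ISA temp = -7.6°C, deviation -5.4°C, DA = 11300 + 120 × (-5.4) = 10652 ft.
Field Y is higher by 10652 − 120 = 10532 ft.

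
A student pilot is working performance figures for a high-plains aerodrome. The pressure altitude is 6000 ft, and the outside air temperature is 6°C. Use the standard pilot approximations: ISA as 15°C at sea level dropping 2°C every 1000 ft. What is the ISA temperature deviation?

ISA+3°C

ISA temperature at 6000 ft = 15 − 2 × (6000/1000) = 3°C.
Deviation = OAT − ISA = 6 − 3 = +3°C.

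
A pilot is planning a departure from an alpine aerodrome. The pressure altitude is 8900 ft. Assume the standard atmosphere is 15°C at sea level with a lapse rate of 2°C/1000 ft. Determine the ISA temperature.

ISA temperature = 15 − 2 × (8900/1000) = 15 − 17.8 = -2.8°C.

-2.8°C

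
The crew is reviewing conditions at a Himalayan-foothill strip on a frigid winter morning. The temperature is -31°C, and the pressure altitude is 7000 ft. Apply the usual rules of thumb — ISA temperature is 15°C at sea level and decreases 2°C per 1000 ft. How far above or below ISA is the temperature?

ISA-32°C

ISA temperature at 7000 ft = 15 − 2 × (7000/1000) = 1°C.
Deviation = OAT − ISA = -31 − 1 = -32°C.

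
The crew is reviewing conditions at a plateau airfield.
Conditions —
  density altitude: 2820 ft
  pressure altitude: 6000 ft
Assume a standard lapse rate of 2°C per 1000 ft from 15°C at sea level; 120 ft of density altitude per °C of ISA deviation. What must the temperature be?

Density altitude − pressure altitude = 2820 − 6000 = -3180 ft.
At 120 ft/°C that is an ISA deviation of -3180/120 = -26.5°C.
ISA temperature at 6000 ft = 15 − 2 × (6000/1000) = 3°C.
OAT = ISA + deviation = 3 + (-26.5) = -23.5°C.

-23.5°C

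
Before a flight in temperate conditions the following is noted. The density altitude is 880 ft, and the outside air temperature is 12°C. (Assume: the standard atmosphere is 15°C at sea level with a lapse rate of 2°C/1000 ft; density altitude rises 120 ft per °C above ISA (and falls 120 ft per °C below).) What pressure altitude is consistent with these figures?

1000 ft

DA = PA + 120 × (OAT − (15 − 2·PA/1000)) = PA + 120·OAT − 1800 + 0.24·PA = 1.24·PA + 120·OAT − 1800.
So 1.24·PA = 880 − 120 × 12 + 1800 = 1240.
PA = 1240 / 1.24 = 1000 ft.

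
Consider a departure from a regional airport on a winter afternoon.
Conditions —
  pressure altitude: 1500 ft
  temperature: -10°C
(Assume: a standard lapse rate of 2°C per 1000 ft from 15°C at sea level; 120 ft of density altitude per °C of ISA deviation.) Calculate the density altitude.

-1140 ft

ISA temperature at 1500 ft = 15 − 2 × (1500/1000) = 12°C.
ISA deviation = -10 − 12 = -22°C.
Density altitude = 1500 + 120 × (-22) = 1500 + (-2640) = -1140 ft.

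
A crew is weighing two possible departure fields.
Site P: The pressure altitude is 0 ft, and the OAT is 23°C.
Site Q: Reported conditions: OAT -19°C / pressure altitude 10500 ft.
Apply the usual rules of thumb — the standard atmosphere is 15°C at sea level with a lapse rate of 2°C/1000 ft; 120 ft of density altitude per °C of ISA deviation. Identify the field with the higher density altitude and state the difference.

Site Q by 7980 ft

Site P: ISA temp = 15°C, deviation +8°C, DA = 0 + 120 × 8 = 960 ft.
Site Q: ISA temp = -6°C, deviation -13°C, DA = 10500 + 120 × (-13) = 8940 ft.
Site Q is higher by 8940 − 960 = 7980 ft.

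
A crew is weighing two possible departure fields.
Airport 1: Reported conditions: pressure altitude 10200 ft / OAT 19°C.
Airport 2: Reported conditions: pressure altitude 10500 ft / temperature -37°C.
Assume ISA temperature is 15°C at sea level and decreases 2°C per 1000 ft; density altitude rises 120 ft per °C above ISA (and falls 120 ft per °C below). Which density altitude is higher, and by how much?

Airport 1: ISA temp = -5.4°C, deviation +24.4°C, DA = 10200 + 120 × 24.4 = 13128 ft.
Airport 2: ISA temp = -6°C, deviation -31°C, DA = 10500 + 120 × (-31) = 6780 ft.
Airport 1 is higher by 13128 − 6780 = 6348 ft.

Airport 1 by 6348 ft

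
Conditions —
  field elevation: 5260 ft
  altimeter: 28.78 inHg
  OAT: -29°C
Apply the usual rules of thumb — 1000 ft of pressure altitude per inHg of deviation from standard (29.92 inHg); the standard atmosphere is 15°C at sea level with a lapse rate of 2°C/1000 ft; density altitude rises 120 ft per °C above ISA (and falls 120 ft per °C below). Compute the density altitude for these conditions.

Pressure altitude = 5260 + (29.92 − 28.78) × 1000 = 5260 + (+1140) = 6400 ft.
ISA temperature at 6400 ft = 15 − 2 × (6400/1000) = 2.2°C.
ISA deviation = -29 − 2.2 = -31.2°C.
Density altitude = 6400 + 120 × (-31.2) = 2656 ft.

2656 ft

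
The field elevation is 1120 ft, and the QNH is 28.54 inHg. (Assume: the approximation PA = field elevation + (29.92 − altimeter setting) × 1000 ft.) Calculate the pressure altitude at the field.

Pressure correction = (29.92 − 28.54) × 1000 = +1380 ft.
Pressure altitude = 1120 + (+1380) = 2500 ft.

2500 ft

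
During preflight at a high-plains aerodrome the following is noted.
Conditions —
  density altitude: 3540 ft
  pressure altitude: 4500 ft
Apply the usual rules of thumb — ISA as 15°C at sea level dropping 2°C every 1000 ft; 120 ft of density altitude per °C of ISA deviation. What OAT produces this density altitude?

-2°C

Density altitude − pressure altitude = 3540 − 4500 = -960 ft.
At 120 ft/°C that is an ISA deviation of -960/120 = -8°C.
ISA temperature at 4500 ft = 15 − 2 × (4500/1000) = 6°C.
OAT = ISA + deviation = 6 + (-8) = -2°C.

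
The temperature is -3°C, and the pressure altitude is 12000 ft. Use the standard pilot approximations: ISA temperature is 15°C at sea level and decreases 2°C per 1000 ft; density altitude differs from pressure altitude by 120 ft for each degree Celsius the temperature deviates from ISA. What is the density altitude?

12720 ft

ISA temperature at 12000 ft = 15 − 2 × (12000/1000) = -9°C.
ISA deviation = -3 − (-9) = +6°C.
Density altitude = 12000 + 120 × (6) = 12000 + (+720) = 12720 ft.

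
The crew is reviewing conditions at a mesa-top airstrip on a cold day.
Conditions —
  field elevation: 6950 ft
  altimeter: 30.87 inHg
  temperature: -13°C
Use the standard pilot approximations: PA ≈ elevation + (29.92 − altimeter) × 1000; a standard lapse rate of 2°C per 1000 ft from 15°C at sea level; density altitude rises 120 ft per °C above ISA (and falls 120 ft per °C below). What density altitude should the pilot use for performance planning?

Pressure altitude = 6950 + (29.92 − 30.87) × 1000 = 6950 + (-950) = 6000 ft.
ISA temperature at 6000 ft = 15 − 2 × (6000/1000) = 3°C.
ISA deviation = -13 − 3 = -16°C.
Density altitude = 6000 + 120 × (-16) = 4080 ft.

4080 ft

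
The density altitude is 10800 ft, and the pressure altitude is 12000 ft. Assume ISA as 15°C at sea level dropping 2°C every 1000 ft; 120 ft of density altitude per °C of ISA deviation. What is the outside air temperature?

Density altitude − pressure altitude = 10800 − 12000 = -1200 ft.
At 120 ft/°C that is an ISA deviation of -1200/120 = -10°C.
ISA temperature at 12000 ft = 15 − 2 × (12000/1000) = -9°C.
OAT = ISA + deviation = -9 + (-10) = -19°C.

-19°C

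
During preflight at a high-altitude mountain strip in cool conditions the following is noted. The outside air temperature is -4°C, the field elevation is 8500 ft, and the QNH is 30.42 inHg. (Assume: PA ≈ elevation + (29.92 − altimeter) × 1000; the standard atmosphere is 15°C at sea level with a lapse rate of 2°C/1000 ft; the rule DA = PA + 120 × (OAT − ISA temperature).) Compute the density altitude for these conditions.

7640 ft

Pressure altitude = 8500 + (29.92 − 30.42) × 1000 = 8500 + (-500) = 8000 ft.
ISA temperature at 8000 ft = 15 − 2 × (8000/1000) = -1°C.
ISA deviation = -4 − (-1) = -3°C.
Density altitude = 8000 + 120 × (-3) = 7640 ft.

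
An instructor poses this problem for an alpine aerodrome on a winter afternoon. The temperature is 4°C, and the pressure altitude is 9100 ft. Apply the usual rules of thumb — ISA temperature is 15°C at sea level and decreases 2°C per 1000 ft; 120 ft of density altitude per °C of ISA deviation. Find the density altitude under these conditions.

9964 ft

ISA temperature at 9100 ft = 15 − 2 × (9100/1000) = -3.2°C.
ISA deviation = 4 − (-3.2) = +7.2°C.
Density altitude = 9100 + 120 × (7.2) = 9100 + (+864) = 9964 ft.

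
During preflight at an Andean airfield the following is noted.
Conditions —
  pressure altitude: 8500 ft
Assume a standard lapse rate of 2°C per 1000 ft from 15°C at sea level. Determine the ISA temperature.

ISA temperature = 15 − 2 × (8500/1000) = 15 − 17 = -2°C.

-2°C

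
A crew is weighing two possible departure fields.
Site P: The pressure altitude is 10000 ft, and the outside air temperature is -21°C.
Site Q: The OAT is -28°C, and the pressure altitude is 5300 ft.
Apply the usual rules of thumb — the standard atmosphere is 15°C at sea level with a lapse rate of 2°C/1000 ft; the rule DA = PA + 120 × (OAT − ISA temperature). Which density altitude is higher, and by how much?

Site P: ISA temp = -5°C, deviation -16°C, DA = 10000 + 120 × (-16) = 8080 ft.
Site Q: ISA temp = 4.4°C, deviation -32.4°C, DA = 5300 + 120 × (-32.4) = 1412 ft.
Site P is higher by 8080 − 1412 = 6668 ft.

Site P by 6668 ft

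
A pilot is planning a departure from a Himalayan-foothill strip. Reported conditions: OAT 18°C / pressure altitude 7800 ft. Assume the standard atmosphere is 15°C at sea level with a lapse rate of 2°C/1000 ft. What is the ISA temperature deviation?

ISA+18.6°C

ISA temperature at 7800 ft = 15 − 2 × (7800/1000) = -0.6°C.
Deviation = OAT − ISA = 18 − (-0.6) = +18.6°C.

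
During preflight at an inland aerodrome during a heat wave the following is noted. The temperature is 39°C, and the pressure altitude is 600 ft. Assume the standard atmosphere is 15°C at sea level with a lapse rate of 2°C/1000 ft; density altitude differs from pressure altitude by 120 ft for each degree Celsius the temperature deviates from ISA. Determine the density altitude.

ISA temperature at 600 ft = 15 − 2 × (600/1000) = 13.8°C.
ISA deviation = 39 − 13.8 = +25.2°C.
Density altitude = 600 + 120 × (25.2) = 600 + (+3024) = 3624 ft.

3624 ft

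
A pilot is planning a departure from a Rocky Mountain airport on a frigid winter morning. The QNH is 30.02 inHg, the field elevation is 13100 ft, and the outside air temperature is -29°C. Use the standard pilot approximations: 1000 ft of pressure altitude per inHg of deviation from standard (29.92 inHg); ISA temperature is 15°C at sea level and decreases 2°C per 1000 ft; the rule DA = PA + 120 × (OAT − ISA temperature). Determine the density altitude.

Pressure altitude = 13100 + (29.92 − 30.02) × 1000 = 13100 + (-100) = 13000 ft.
ISA temperature at 13000 ft = 15 − 2 × (13000/1000) = -11°C.
ISA deviation = -29 − (-11) = -18°C.
Density altitude = 13000 + 120 × (-18) = 10840 ft.

10840 ft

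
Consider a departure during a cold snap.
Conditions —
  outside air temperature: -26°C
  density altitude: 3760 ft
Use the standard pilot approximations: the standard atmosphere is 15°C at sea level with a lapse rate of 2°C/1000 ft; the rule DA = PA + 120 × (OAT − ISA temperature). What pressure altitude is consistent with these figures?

DA = PA + 120 × (OAT − (15 − 2·PA/1000)) = PA + 120·OAT − 1800 + 0.24·PA = 1.24·PA + 120·OAT − 1800.
So 1.24·PA = 3760 − 120 × (-26) + 1800 = 8680.
PA = 8680 / 1.24 = 7000 ft.

7000 ft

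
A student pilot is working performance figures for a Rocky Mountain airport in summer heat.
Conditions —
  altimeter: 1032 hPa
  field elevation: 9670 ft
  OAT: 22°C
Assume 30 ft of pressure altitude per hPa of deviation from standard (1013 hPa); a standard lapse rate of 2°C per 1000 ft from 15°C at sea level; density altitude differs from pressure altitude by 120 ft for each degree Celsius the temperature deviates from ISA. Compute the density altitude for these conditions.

12124 ft

Pressure altitude = 9670 + (1013 − 1032) × 30 = 9670 + (-570) = 9100 ft.
ISA temperature at 9100 ft = 15 − 2 × (9100/1000) = -3.2°C.
ISA deviation = 22 − (-3.2) = +25.2°C.
Density altitude = 9100 + 120 × (25.2) = 12124 ft.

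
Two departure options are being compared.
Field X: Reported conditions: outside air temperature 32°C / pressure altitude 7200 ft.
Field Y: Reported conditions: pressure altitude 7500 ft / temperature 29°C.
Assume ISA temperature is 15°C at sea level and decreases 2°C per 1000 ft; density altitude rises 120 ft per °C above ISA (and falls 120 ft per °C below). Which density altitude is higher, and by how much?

Field X: ISA temp = 0.6°C, deviation +31.4°C, DA = 7200 + 120 × 31.4 = 10968 ft.
Field Y: ISA temp = 0°C, deviation +29°C, DA = 7500 + 120 × 29 = 10980 ft.
Field Y is higher by 10980 − 10968 = 12 ft.

Field Y by 12 ft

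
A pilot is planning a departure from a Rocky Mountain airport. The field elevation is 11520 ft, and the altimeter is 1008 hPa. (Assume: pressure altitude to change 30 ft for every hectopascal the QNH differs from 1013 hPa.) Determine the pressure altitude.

Pressure correction = (1013 − 1008) × 30 = +150 ft.
Pressure altitude = 11520 + (+150) = 11670 ft.

11670 ft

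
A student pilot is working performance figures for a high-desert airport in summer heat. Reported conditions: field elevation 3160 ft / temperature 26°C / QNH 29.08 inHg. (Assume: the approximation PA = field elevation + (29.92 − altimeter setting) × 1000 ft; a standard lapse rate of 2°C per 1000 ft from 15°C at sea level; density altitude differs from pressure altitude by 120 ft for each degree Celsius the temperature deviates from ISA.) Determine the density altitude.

Pressure altitude = 3160 + (29.92 − 29.08) × 1000 = 3160 + (+840) = 4000 ft.
ISA temperature at 4000 ft = 15 − 2 × (4000/1000) = 7°C.
ISA deviation = 26 − 7 = +19°C.
Density altitude = 4000 + 120 × (19) = 6280 ft.

6280 ft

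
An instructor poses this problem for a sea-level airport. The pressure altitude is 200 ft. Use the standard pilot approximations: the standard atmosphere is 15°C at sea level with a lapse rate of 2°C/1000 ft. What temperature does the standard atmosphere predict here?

ISA temperature = 15 − 2 × (200/1000) = 15 − 0.4 = 14.6°C.

14.6°C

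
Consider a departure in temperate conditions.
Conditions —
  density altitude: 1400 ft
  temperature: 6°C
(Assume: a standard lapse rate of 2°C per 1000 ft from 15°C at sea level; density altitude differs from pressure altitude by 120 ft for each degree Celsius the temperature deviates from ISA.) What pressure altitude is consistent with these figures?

DA = PA + 120 × (OAT − (15 − 2·PA/1000)) = PA + 120·OAT − 1800 + 0.24·PA = 1.24·PA + 120·OAT − 1800.
So 1.24·PA = 1400 − 120 × 6 + 1800 = 2480.
PA = 2480 / 1.24 = 2000 ft.

2000 ft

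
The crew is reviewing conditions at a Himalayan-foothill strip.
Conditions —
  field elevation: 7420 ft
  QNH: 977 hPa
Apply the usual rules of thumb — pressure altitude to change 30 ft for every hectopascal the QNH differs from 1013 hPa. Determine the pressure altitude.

8500 ft

Pressure correction = (1013 − 977) × 30 = +1080 ft.
Pressure altitude = 7420 + (+1080) = 8500 ft.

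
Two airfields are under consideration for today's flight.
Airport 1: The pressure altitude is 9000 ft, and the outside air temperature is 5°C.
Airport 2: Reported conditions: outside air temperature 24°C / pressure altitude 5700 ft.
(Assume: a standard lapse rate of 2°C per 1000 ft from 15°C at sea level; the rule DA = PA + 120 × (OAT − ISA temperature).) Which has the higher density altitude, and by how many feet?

Airport 1 by 1812 ft

Airport 1: ISA temp = -3°C, deviation +8°C, DA = 9000 + 120 × 8 = 9960 ft.
Airport 2: ISA temp = 3.6°C, deviation +20.4°C, DA = 5700 + 120 × 20.4 = 8148 ft.
Airport 1 is higher by 9960 − 8148 = 1812 ft.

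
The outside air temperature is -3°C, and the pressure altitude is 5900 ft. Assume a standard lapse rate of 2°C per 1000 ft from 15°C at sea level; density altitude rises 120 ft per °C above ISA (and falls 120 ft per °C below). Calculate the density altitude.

ISA temperature at 5900 ft = 15 − 2 × (5900/1000) = 3.2°C.
ISA deviation = -3 − 3.2 = -6.2°C.
Density altitude = 5900 + 120 × (-6.2) = 5900 + (-744) = 5156 ft.

5156 ft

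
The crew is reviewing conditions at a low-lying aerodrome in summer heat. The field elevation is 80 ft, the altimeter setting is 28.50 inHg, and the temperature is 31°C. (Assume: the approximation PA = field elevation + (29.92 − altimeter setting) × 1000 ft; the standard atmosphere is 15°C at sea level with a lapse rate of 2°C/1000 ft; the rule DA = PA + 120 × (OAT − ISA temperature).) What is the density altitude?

3780 ft

Pressure altitude = 80 + (29.92 − 28.50) × 1000 = 80 + (+1420) = 1500 ft.
ISA temperature at 1500 ft = 15 − 2 × (1500/1000) = 12°C.
ISA deviation = 31 − 12 = +19°C.
Density altitude = 1500 + 120 × (19) = 3780 ft.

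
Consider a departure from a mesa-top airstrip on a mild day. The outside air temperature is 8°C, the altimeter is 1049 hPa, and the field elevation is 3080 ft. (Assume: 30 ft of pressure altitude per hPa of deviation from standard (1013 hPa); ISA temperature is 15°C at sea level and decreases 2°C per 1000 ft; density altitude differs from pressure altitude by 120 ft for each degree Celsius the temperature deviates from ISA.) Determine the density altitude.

Pressure altitude = 3080 + (1013 − 1049) × 30 = 3080 + (-1080) = 2000 ft.
ISA temperature at 2000 ft = 15 − 2 × (2000/1000) = 11°C.
ISA deviation = 8 − 11 = -3°C.
Density altitude = 2000 + 120 × (-3) = 1640 ft.

1640 ft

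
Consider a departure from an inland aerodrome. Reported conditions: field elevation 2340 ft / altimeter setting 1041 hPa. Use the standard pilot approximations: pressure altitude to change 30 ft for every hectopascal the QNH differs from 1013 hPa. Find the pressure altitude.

1500 ft

Pressure correction = (1013 − 1041) × 30 = -840 ft.
Pressure altitude = 2340 + (-840) = 1500 ft.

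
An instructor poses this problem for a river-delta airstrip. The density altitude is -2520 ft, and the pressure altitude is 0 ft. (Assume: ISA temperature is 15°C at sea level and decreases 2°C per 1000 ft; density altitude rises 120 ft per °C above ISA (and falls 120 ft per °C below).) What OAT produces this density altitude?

Density altitude − pressure altitude = -2520 − 0 = -2520 ft.
At 120 ft/°C that is an ISA deviation of -2520/120 = -21°C.
ISA temperature at 0 ft = 15 − 2 × (0/1000) = 15°C.
OAT = ISA + deviation = 15 + (-21) = -6°C.

-6°C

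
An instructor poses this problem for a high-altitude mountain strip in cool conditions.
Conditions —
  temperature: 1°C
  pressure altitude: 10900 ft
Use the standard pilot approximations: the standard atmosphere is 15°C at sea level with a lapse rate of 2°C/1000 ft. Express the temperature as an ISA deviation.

ISA+7.8°C

ISA temperature at 10900 ft = 15 − 2 × (10900/1000) = -6.8°C.
Deviation = OAT − ISA = 1 − (-6.8) = +7.8°C.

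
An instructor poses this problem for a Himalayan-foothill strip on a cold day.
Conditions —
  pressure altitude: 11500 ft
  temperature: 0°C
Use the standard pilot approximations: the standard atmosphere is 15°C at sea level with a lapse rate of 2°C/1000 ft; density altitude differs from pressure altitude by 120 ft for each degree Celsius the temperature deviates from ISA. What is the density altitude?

ISA temperature at 11500 ft = 15 − 2 × (11500/1000) = -8°C.
ISA deviation = 0 − (-8) = +8°C.
Density altitude = 11500 + 120 × (8) = 11500 + (+960) = 12460 ft.

12460 ft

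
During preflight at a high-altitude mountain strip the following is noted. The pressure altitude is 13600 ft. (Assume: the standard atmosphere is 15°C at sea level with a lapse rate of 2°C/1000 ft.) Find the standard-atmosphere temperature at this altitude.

ISA temperature = 15 − 2 × (13600/1000) = 15 − 27.2 = -12.2°C.

-12.2°C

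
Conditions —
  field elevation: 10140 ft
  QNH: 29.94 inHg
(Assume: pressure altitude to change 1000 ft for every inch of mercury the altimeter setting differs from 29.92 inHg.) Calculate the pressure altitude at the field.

Pressure correction = (29.92 − 29.94) × 1000 = -20 ft.
Pressure altitude = 10140 + (-20) = 10120 ft.

10120 ft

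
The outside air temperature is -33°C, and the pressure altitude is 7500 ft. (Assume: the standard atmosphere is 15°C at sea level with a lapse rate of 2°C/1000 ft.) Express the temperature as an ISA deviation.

ISA-33°C

ISA temperature at 7500 ft = 15 − 2 × (7500/1000) = 0°C.
Deviation = OAT − ISA = -33 − 0 = -33°C.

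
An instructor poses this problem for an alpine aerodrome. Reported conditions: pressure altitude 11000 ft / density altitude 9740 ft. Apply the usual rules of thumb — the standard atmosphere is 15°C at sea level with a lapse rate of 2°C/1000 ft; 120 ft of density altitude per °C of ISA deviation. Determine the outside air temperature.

-17.5°C

Density altitude − pressure altitude = 9740 − 11000 = -1260 ft.
At 120 ft/°C that is an ISA deviation of -1260/120 = -10.5°C.
ISA temperature at 11000 ft = 15 − 2 × (11000/1000) = -7°C.
OAT = ISA + deviation = -7 + (-10.5) = -17.5°C.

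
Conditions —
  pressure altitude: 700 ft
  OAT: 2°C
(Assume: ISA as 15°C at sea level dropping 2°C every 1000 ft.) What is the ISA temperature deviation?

ISA temperature at 700 ft = 15 − 2 × (700/1000) = 13.6°C.
Deviation = OAT − ISA = 2 − 13.6 = -11.6°C.

ISA-11.6°C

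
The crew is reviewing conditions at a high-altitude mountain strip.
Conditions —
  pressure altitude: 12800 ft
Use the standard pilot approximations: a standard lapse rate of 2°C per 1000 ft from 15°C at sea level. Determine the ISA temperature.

ISA temperature = 15 − 2 × (12800/1000) = 15 − 25.6 = -10.6°C.

-10.6°C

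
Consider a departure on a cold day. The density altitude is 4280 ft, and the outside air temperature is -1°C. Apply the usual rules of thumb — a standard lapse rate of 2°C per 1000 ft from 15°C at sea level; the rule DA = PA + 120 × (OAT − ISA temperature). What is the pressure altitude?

5000 ft

DA = PA + 120 × (OAT − (15 − 2·PA/1000)) = PA + 120·OAT − 1800 + 0.24·PA = 1.24·PA + 120·OAT − 1800.
So 1.24·PA = 4280 − 120 × (-1) + 1800 = 6200.
PA = 6200 / 1.24 = 5000 ft.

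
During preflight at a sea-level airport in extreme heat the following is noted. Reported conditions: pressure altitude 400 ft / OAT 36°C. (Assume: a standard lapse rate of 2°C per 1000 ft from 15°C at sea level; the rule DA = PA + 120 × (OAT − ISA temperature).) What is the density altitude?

3016 ft

ISA temperature at 400 ft = 15 − 2 × (400/1000) = 14.2°C.
ISA deviation = 36 − 14.2 = +21.8°C.
Density altitude = 400 + 120 × (21.8) = 400 + (+2616) = 3016 ft.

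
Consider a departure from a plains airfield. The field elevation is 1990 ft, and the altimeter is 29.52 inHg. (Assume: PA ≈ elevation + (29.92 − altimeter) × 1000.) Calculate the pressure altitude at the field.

Pressure correction = (29.92 − 29.52) × 1000 = +400 ft.
Pressure altitude = 1990 + (+400) = 2390 ft.

2390 ft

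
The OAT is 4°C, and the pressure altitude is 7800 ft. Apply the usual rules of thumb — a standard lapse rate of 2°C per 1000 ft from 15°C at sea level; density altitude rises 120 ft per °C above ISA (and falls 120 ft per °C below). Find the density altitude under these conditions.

ISA temperature at 7800 ft = 15 − 2 × (7800/1000) = -0.6°C.
ISA deviation = 4 − (-0.6) = +4.6°C.
Density altitude = 7800 + 120 × (4.6) = 7800 + (+552) = 8352 ft.

8352 ft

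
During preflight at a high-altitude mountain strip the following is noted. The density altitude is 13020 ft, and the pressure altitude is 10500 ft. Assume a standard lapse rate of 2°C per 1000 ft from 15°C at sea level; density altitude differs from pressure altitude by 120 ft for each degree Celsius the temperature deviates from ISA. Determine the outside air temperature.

15°C

Density altitude − pressure altitude = 13020 − 10500 = +2520 ft.
At 120 ft/°C that is an ISA deviation of 2520/120 = +21°C.
ISA temperature at 10500 ft = 15 − 2 × (10500/1000) = -6°C.
OAT = ISA + deviation = -6 + (+21) = 15°C.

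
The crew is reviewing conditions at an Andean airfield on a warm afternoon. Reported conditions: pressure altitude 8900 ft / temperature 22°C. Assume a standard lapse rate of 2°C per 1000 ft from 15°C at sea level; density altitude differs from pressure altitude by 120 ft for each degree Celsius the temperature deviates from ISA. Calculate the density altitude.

11876 ft

ISA temperature at 8900 ft = 15 − 2 × (8900/1000) = -2.8°C.
ISA deviation = 22 − (-2.8) = +24.8°C.
Density altitude = 8900 + 120 × (24.8) = 8900 + (+2976) = 11876 ft.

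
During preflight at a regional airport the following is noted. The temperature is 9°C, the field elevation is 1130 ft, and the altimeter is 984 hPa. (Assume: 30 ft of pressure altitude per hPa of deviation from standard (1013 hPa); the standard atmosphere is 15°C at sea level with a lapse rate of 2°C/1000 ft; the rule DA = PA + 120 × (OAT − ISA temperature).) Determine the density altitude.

Pressure altitude = 1130 + (1013 − 984) × 30 = 1130 + (+870) = 2000 ft.
ISA temperature at 2000 ft = 15 − 2 × (2000/1000) = 11°C.
ISA deviation = 9 − 11 = -2°C.
Density altitude = 2000 + 120 × (-2) = 1760 ft.

1760 ft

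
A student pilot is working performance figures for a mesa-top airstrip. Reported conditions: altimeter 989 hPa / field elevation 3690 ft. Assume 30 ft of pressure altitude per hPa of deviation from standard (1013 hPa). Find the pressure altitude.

4410 ft

Pressure correction = (1013 − 989) × 30 = +720 ft.
Pressure altitude = 3690 + (+720) = 4410 ft.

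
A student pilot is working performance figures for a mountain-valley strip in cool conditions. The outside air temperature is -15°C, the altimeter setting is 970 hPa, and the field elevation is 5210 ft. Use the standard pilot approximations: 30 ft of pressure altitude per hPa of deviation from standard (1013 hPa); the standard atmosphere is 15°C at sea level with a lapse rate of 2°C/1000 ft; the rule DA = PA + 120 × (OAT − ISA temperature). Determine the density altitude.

Pressure altitude = 5210 + (1013 − 970) × 30 = 5210 + (+1290) = 6500 ft.
ISA temperature at 6500 ft = 15 − 2 × (6500/1000) = 2°C.
ISA deviation = -15 − 2 = -17°C.
Density altitude = 6500 + 120 × (-17) = 4460 ft.

4460 ft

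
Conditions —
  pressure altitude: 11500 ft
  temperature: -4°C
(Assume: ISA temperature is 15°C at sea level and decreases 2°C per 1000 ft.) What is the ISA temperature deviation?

ISA+4°C

ISA temperature at 11500 ft = 15 − 2 × (11500/1000) = -8°C.
Deviation = OAT − ISA = -4 − (-8) = +4°C.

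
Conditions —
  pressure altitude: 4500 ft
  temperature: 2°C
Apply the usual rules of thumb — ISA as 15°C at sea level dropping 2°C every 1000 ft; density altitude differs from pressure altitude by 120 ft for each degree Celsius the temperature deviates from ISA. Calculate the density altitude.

4020 ft

ISA temperature at 4500 ft = 15 − 2 × (4500/1000) = 6°C.
ISA deviation = 2 − 6 = -4°C.
Density altitude = 4500 + 120 × (-4) = 4500 + (-480) = 4020 ft.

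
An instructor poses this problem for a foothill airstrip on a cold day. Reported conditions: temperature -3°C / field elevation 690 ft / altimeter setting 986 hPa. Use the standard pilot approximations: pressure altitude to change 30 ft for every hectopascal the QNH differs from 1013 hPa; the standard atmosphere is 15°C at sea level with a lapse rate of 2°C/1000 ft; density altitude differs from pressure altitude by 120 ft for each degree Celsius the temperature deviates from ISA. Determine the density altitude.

-300 ft

Pressure altitude = 690 + (1013 − 986) × 30 = 690 + (+810) = 1500 ft.
ISA temperature at 1500 ft = 15 − 2 × (1500/1000) = 12°C.
ISA deviation = -3 − 12 = -15°C.
Density altitude = 1500 + 120 × (-15) = -300 ft.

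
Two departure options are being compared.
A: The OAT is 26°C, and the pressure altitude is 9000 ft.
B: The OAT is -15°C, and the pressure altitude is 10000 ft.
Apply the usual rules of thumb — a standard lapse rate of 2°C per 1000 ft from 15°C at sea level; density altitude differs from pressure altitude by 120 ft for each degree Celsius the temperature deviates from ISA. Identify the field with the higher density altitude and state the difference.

A: ISA temp = -3°C, deviation +29°C, DA = 9000 + 120 × 29 = 12480 ft.
B: ISA temp = -5°C, deviation -10°C, DA = 10000 + 120 × (-10) = 8800 ft.
A is higher by 12480 − 8800 = 3680 ft.

A by 3680 ft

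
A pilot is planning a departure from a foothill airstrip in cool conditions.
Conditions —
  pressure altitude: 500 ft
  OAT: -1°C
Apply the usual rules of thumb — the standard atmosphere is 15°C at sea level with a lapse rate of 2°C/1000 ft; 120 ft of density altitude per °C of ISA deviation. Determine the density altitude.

-1300 ft

ISA temperature at 500 ft = 15 − 2 × (500/1000) = 14°C.
ISA deviation = -1 − 14 = -15°C.
Density altitude = 500 + 120 × (-15) = 500 + (-1800) = -1300 ft.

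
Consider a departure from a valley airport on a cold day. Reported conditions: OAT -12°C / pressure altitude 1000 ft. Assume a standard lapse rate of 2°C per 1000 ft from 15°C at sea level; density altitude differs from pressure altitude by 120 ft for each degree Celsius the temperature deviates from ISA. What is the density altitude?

-2000 ft

ISA temperature at 1000 ft = 15 − 2 × (1000/1000) = 13°C.
ISA deviation = -12 − 13 = -25°C.
Density altitude = 1000 + 120 × (-25) = 1000 + (-3000) = -2000 ft.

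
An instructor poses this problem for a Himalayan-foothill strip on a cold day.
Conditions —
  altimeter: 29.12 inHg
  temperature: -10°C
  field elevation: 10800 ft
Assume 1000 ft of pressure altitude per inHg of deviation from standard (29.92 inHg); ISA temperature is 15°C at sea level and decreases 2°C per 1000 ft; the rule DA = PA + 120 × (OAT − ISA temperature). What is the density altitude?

11384 ft

Pressure altitude = 10800 + (29.92 − 29.12) × 1000 = 10800 + (+800) = 11600 ft.
ISA temperature at 11600 ft = 15 − 2 × (11600/1000) = -8.2°C.
ISA deviation = -10 − (-8.2) = -1.8°C.
Density altitude = 11600 + 120 × (-1.8) = 11384 ft.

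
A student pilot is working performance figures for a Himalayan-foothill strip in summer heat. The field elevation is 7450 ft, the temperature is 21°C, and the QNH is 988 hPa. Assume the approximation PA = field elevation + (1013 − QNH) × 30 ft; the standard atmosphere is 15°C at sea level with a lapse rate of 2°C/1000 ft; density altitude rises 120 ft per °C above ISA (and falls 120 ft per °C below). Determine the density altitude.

Pressure altitude = 7450 + (1013 − 988) × 30 = 7450 + (+750) = 8200 ft.
ISA temperature at 8200 ft = 15 − 2 × (8200/1000) = -1.4°C.
ISA deviation = 21 − (-1.4) = +22.4°C.
Density altitude = 8200 + 120 × (22.4) = 10888 ft.

10888 ft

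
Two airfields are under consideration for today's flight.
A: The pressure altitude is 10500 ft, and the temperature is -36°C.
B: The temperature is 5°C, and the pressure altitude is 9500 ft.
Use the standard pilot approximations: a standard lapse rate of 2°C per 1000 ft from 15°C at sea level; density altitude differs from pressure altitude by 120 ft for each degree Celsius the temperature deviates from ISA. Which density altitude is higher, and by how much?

A: ISA temp = -6°C, deviation -30°C, DA = 10500 + 120 × (-30) = 6900 ft.
B: ISA temp = -4°C, deviation +9°C, DA = 9500 + 120 × 9 = 10580 ft.
B is higher by 10580 − 6900 = 3680 ft.

B by 3680 ft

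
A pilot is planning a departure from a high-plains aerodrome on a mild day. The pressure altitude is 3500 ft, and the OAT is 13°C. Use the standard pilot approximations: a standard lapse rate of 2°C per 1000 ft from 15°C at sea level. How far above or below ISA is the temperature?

ISA temperature at 3500 ft = 15 − 2 × (3500/1000) = 8°C.
Deviation = OAT − ISA = 13 − 8 = +5°C.

ISA+5°C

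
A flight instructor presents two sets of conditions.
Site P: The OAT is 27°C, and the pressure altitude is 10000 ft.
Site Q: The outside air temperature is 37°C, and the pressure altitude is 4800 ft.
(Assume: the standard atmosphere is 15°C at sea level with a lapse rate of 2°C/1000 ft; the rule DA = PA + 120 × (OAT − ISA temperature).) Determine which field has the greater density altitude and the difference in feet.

Site P: ISA temp = -5°C, deviation +32°C, DA = 10000 + 120 × 32 = 13840 ft.
Site Q: ISA temp = 5.4°C, deviation +31.6°C, DA = 4800 + 120 × 31.6 = 8592 ft.
Site P is higher by 13840 − 8592 = 5248 ft.

Site P by 5248 ft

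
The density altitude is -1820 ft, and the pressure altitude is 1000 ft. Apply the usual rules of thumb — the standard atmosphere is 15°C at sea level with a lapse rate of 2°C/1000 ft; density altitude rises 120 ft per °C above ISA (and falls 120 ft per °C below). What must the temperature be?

-10.5°C

Density altitude − pressure altitude = -1820 − 1000 = -2820 ft.
At 120 ft/°C that is an ISA deviation of -2820/120 = -23.5°C.
ISA temperature at 1000 ft = 15 − 2 × (1000/1000) = 13°C.
OAT = ISA + deviation = 13 + (-23.5) = -10.5°C.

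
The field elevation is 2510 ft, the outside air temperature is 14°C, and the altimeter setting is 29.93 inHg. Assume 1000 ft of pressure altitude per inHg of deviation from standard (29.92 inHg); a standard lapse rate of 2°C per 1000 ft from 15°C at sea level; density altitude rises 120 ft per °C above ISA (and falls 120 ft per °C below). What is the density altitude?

2980 ft

Pressure altitude = 2510 + (29.92 − 29.93) × 1000 = 2510 + (-10) = 2500 ft.
ISA temperature at 2500 ft = 15 − 2 × (2500/1000) = 10°C.
ISA deviation = 14 − 10 = +4°C.
Density altitude = 2500 + 120 × (4) = 2980 ft.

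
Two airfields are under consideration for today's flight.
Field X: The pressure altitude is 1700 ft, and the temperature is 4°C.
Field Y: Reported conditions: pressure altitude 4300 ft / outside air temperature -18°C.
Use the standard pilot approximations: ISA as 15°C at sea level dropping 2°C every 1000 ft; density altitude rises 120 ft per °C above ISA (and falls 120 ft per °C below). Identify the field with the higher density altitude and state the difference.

Field X: ISA temp = 11.6°C, deviation -7.6°C, DA = 1700 + 120 × (-7.6) = 788 ft.
Field Y: ISA temp = 6.4°C, deviation -24.4°C, DA = 4300 + 120 × (-24.4) = 1372 ft.
Field Y is higher by 1372 − 788 = 584 ft.

Field Y by 584 ft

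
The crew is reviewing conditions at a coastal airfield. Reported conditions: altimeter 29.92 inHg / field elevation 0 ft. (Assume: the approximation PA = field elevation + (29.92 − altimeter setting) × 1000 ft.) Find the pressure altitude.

0 ft

Pressure correction = (29.92 − 29.92) × 1000 = 0 ft.
Pressure altitude = 0 + (0) = 0 ft.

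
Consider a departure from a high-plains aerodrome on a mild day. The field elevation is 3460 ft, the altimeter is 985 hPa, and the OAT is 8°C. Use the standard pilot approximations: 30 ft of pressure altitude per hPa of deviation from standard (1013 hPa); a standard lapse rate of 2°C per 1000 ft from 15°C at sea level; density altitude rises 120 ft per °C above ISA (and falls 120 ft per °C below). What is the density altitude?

4492 ft

Pressure altitude = 3460 + (1013 − 985) × 30 = 3460 + (+840) = 4300 ft.
ISA temperature at 4300 ft = 15 − 2 × (4300/1000) = 6.4°C.
ISA deviation = 8 − 6.4 = +1.6°C.
Density altitude = 4300 + 120 × (1.6) = 4492 ft.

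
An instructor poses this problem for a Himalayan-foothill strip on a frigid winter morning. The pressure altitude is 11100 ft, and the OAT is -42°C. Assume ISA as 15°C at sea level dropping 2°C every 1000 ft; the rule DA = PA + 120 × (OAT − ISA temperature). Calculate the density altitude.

ISA temperature at 11100 ft = 15 − 2 × (11100/1000) = -7.2°C.
ISA deviation = -42 − (-7.2) = -34.8°C.
Density altitude = 11100 + 120 × (-34.8) = 11100 + (-4176) = 6924 ft.

6924 ft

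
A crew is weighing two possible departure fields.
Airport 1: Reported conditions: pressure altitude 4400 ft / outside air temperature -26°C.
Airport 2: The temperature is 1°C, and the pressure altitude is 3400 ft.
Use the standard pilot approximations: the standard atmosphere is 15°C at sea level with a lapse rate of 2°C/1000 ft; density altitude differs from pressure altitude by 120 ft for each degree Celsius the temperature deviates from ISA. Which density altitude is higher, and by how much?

Airport 1: ISA temp = 6.2°C, deviation -32.2°C, DA = 4400 + 120 × (-32.2) = 536 ft.
Airport 2: ISA temp = 8.2°C, deviation -7.2°C, DA = 3400 + 120 × (-7.2) = 2536 ft.
Airport 2 is higher by 2536 − 536 = 2000 ft.

Airport 2 by 2000 ft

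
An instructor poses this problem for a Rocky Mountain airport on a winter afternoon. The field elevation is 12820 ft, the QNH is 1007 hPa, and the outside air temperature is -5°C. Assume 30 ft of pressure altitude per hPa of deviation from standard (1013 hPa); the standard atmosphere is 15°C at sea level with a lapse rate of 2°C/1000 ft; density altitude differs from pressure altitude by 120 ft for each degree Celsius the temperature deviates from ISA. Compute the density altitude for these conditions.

Pressure altitude = 12820 + (1013 − 1007) × 30 = 12820 + (+180) = 13000 ft.
ISA temperature at 13000 ft = 15 − 2 × (13000/1000) = -11°C.
ISA deviation = -5 − (-11) = +6°C.
Density altitude = 13000 + 120 × (6) = 13720 ft.

13720 ft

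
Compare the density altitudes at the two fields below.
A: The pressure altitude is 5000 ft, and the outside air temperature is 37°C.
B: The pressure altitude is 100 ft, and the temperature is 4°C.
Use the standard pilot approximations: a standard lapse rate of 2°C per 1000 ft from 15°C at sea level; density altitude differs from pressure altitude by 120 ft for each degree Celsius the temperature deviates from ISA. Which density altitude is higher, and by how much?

A by 10036 ft

A: ISA temp = 5°C, deviation +32°C, DA = 5000 + 120 × 32 = 8840 ft.
B: ISA temp = 14.8°C, deviation -10.8°C, DA = 100 + 120 × (-10.8) = -1196 ft.
A is higher by 8840 − (-1196) = 10036 ft.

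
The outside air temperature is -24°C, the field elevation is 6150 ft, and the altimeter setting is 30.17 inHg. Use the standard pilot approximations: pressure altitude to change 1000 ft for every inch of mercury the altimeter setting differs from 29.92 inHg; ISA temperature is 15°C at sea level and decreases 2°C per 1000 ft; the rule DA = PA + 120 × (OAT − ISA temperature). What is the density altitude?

2636 ft

Pressure altitude = 6150 + (29.92 − 30.17) × 1000 = 6150 + (-250) = 5900 ft.
ISA temperature at 5900 ft = 15 − 2 × (5900/1000) = 3.2°C.
ISA deviation = -24 − 3.2 = -27.2°C.
Density altitude = 5900 + 120 × (-27.2) = 2636 ft.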